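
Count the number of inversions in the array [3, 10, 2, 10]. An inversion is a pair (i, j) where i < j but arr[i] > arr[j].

Finding inversions in [3, 10, 2, 10]:

(0, 2): arr[0]=3 > arr[2]=2
(1, 2): arr[1]=10 > arr[2]=2

Total inversions: 2

The array has 2 inversion(s): (0,2), (1,2). Each pair (i,j) satisfies i < j and arr[i] > arr[j].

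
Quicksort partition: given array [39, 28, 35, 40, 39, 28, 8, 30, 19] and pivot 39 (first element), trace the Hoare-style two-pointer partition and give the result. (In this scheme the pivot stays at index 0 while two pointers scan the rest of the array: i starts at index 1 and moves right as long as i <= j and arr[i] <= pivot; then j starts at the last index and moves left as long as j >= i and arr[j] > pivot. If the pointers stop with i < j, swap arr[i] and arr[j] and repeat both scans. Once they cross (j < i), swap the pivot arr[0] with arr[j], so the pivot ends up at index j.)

Hoare-style two-pointer partition with pivot = 39:

Initial array: [39, 28, 35, 40, 39, 28, 8, 30, 19]

Pointers start at i = 1, j = 8.
i stops at index 3 (arr[3]=40 > 39), j stops at index 8 (arr[8]=19 <= 39): swap arr[3] and arr[8], array becomes [39, 28, 35, 19, 39, 28, 8, 30, 40]
i ends at 8, j ends at 7: the pointers have crossed (j < i), so scanning stops.

Swap pivot arr[0] with arr[7] to place pivot at position 7: [30, 28, 35, 19, 39, 28, 8, 39, 40]
Pivot position: 7

After partitioning with pivot 39, the array becomes [30, 28, 35, 19, 39, 28, 8, 39, 40]. The pivot is placed at index 7. All elements to the left of the pivot are <= 39, and all elements to the right are > 39.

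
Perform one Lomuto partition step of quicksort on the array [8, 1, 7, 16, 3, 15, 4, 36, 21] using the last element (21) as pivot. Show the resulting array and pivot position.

Lomuto partition with pivot = 21:

Initial array: [8, 1, 7, 16, 3, 15, 4, 36, 21]

arr[0]=8 <= 21: swap with position 0, array becomes [8, 1, 7, 16, 3, 15, 4, 36, 21]
arr[1]=1 <= 21: swap with position 1, array becomes [8, 1, 7, 16, 3, 15, 4, 36, 21]
arr[2]=7 <= 21: swap with position 2, array becomes [8, 1, 7, 16, 3, 15, 4, 36, 21]
arr[3]=16 <= 21: swap with position 3, array becomes [8, 1, 7, 16, 3, 15, 4, 36, 21]
arr[4]=3 <= 21: swap with position 4, array becomes [8, 1, 7, 16, 3, 15, 4, 36, 21]
arr[5]=15 <= 21: swap with position 5, array becomes [8, 1, 7, 16, 3, 15, 4, 36, 21]
arr[6]=4 <= 21: swap with position 6, array becomes [8, 1, 7, 16, 3, 15, 4, 36, 21]
arr[7]=36 > 21: no swap

Place pivot at position 7: [8, 1, 7, 16, 3, 15, 4, 21, 36]
Pivot position: 7

After partitioning with pivot 21, the array becomes [8, 1, 7, 16, 3, 15, 4, 21, 36]. The pivot is placed at index 7. All elements to the left of the pivot are <= 21, and all elements to the right are > 21.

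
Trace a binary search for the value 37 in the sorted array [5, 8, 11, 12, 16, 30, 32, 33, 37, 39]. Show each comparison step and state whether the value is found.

Binary search for 37 in [5, 8, 11, 12, 16, 30, 32, 33, 37, 39]:

lo=0, hi=9, mid=4, arr[mid]=16 -> 16 < 37, search right half
lo=5, hi=9, mid=7, arr[mid]=33 -> 33 < 37, search right half
lo=8, hi=9, mid=8, arr[mid]=37 -> Found target at index 8!

Binary search finds 37 at index 8 after 3 comparisons. The search repeatedly halves the search space by comparing with the middle element.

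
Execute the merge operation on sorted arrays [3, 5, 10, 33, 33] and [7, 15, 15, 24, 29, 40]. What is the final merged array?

Merging process:

Compare 3 vs 7: take 3 from left. Merged: [3]
Compare 5 vs 7: take 5 from left. Merged: [3, 5]
Compare 10 vs 7: take 7 from right. Merged: [3, 5, 7]
Compare 10 vs 15: take 10 from left. Merged: [3, 5, 7, 10]
Compare 33 vs 15: take 15 from right. Merged: [3, 5, 7, 10, 15]
Compare 33 vs 15: take 15 from right. Merged: [3, 5, 7, 10, 15, 15]
Compare 33 vs 24: take 24 from right. Merged: [3, 5, 7, 10, 15, 15, 24]
Compare 33 vs 29: take 29 from right. Merged: [3, 5, 7, 10, 15, 15, 24, 29]
Compare 33 vs 40: take 33 from left. Merged: [3, 5, 7, 10, 15, 15, 24, 29, 33]
Compare 33 vs 40: take 33 from left. Merged: [3, 5, 7, 10, 15, 15, 24, 29, 33, 33]
Append remaining from right: [40]. Merged: [3, 5, 7, 10, 15, 15, 24, 29, 33, 33, 40]

Final merged array: [3, 5, 7, 10, 15, 15, 24, 29, 33, 33, 40]
Total comparisons: 10

The merged array is [3, 5, 7, 10, 15, 15, 24, 29, 33, 33, 40], requiring 10 comparisons. The merge step runs in O(n) time where n is the total number of elements.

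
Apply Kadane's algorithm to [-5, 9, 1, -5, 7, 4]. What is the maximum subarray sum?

Using Kadane's algorithm on [-5, 9, 1, -5, 7, 4]:

Scanning through the array:
Position 1 (value 9): max_ending_here = 9, max_so_far = 9
Position 2 (value 1): max_ending_here = 10, max_so_far = 10
Position 3 (value -5): max_ending_here = 5, max_so_far = 10
Position 4 (value 7): max_ending_here = 12, max_so_far = 12
Position 5 (value 4): max_ending_here = 16, max_so_far = 16

Maximum subarray: [9, 1, -5, 7, 4]
Maximum sum: 16

The maximum subarray is [9, 1, -5, 7, 4] with sum 16. This subarray runs from index 1 to index 5.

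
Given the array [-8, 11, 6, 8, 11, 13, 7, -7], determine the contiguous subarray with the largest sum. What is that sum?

Using Kadane's algorithm on [-8, 11, 6, 8, 11, 13, 7, -7]:

Scanning through the array:
Position 1 (value 11): max_ending_here = 11, max_so_far = 11
Position 2 (value 6): max_ending_here = 17, max_so_far = 17
Position 3 (value 8): max_ending_here = 25, max_so_far = 25
Position 4 (value 11): max_ending_here = 36, max_so_far = 36
Position 5 (value 13): max_ending_here = 49, max_so_far = 49
Position 6 (value 7): max_ending_here = 56, max_so_far = 56
Position 7 (value -7): max_ending_here = 49, max_so_far = 56

Maximum subarray: [11, 6, 8, 11, 13, 7]
Maximum sum: 56

The maximum subarray is [11, 6, 8, 11, 13, 7] with sum 56. This subarray runs from index 1 to index 6.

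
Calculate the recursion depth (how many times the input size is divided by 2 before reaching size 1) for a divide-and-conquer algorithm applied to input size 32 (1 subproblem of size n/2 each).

For divide and conquer with division factor 2:

Problem sizes at each level:
Level 0: 32
Level 1: 16
Level 2: 8
Level 3: 4
Level 4: 2
Level 5: 1

The root is level 0 and the size-1 base case is level 5 (the tree spans levels 0 through 5, i.e. 6 levels counting the root), so the depth is the number of divisions: log_2(32) = 5

The recursion tree depth is log_2(32) = 5. At each level, the problem size is divided by 2, so it takes 5 divisions to reduce to a base case of size 1. The algorithm makes 1 recursive call at each level.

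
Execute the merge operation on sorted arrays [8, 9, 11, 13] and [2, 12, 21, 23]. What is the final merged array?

Merging process:

Compare 8 vs 2: take 2 from right. Merged: [2]
Compare 8 vs 12: take 8 from left. Merged: [2, 8]
Compare 9 vs 12: take 9 from left. Merged: [2, 8, 9]
Compare 11 vs 12: take 11 from left. Merged: [2, 8, 9, 11]
Compare 13 vs 12: take 12 from right. Merged: [2, 8, 9, 11, 12]
Compare 13 vs 21: take 13 from left. Merged: [2, 8, 9, 11, 12, 13]
Append remaining from right: [21, 23]. Merged: [2, 8, 9, 11, 12, 13, 21, 23]

Final merged array: [2, 8, 9, 11, 12, 13, 21, 23]
Total comparisons: 6

The merged array is [2, 8, 9, 11, 12, 13, 21, 23], requiring 6 comparisons. The merge step runs in O(n) time where n is the total number of elements.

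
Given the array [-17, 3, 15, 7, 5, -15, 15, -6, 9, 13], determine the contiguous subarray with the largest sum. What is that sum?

Using Kadane's algorithm on [-17, 3, 15, 7, 5, -15, 15, -6, 9, 13]:

Scanning through the array:
Position 1 (value 3): max_ending_here = 3, max_so_far = 3
Position 2 (value 15): max_ending_here = 18, max_so_far = 18
Position 3 (value 7): max_ending_here = 25, max_so_far = 25
Position 4 (value 5): max_ending_here = 30, max_so_far = 30
Position 5 (value -15): max_ending_here = 15, max_so_far = 30
Position 6 (value 15): max_ending_here = 30, max_so_far = 30
Position 7 (value -6): max_ending_here = 24, max_so_far = 30
Position 8 (value 9): max_ending_here = 33, max_so_far = 33
Position 9 (value 13): max_ending_here = 46, max_so_far = 46

Maximum subarray: [3, 15, 7, 5, -15, 15, -6, 9, 13]
Maximum sum: 46

The maximum subarray is [3, 15, 7, 5, -15, 15, -6, 9, 13] with sum 46. This subarray runs from index 1 to index 9.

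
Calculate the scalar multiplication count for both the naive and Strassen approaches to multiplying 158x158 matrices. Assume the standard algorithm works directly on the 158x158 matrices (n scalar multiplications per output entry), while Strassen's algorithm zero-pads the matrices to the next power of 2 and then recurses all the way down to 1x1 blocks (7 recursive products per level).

Matrix multiplication for 158x158 matrices:

Strassen's algorithm requires power-of-2 dimensions. Pad 158x158 to 256x256 (next power of 2).

Standard algorithm: 158^3 = 3944312 multiplications
Strassen's algorithm: 7^(log2(256)) = 7^8 = 5764801 multiplications
Difference: 3944312 - 5764801 = -1820489 (Strassen uses MORE here due to padding overhead — for small or just-over-power-of-2 n, padding can outweigh the per-level savings)

Standard: 3944312 multiplications (158^3). Strassen: 5764801 multiplications (7^8, after padding to 256x256). Strassen reduces 8 recursive multiplications to 7 at each level.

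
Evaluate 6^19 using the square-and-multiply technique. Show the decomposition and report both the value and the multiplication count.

Computing 6^19 by squaring (build up from 6^1; each line after the first costs one multiplication):

6^1 = 6
6^2 = (6^1)^2 = 6^2 = 36
6^4 = (6^2)^2 = 36^2 = 1296
6^8 = (6^4)^2 = 1296^2 = 1679616
6^9 = 6 * 6^8 = 6 * 1679616 = 10077696
6^18 = (6^9)^2 = 10077696^2 = 101559956668416
6^19 = 6 * 6^18 = 6 * 101559956668416 = 609359740010496

Result: 609359740010496
Multiplications needed: 6 (6 lines after 6^1)

6^19 = 609359740010496. Using exponentiation by squaring, this requires 6 multiplications. The key idea: if the exponent is even, square the half-power; if odd, multiply by the base once.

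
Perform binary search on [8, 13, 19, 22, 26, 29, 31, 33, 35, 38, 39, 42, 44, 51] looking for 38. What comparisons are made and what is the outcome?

Binary search for 38 in [8, 13, 19, 22, 26, 29, 31, 33, 35, 38, 39, 42, 44, 51]:

lo=0, hi=13, mid=6, arr[mid]=31 -> 31 < 38, search right half
lo=7, hi=13, mid=10, arr[mid]=39 -> 39 > 38, search left half
lo=7, hi=9, mid=8, arr[mid]=35 -> 35 < 38, search right half
lo=9, hi=9, mid=9, arr[mid]=38 -> Found target at index 9!

Binary search finds 38 at index 9 after 4 comparisons. The search repeatedly halves the search space by comparing with the middle element.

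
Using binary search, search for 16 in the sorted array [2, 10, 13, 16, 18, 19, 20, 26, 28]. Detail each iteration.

Binary search for 16 in [2, 10, 13, 16, 18, 19, 20, 26, 28]:

lo=0, hi=8, mid=4, arr[mid]=18 -> 18 > 16, search left half
lo=0, hi=3, mid=1, arr[mid]=10 -> 10 < 16, search right half
lo=2, hi=3, mid=2, arr[mid]=13 -> 13 < 16, search right half
lo=3, hi=3, mid=3, arr[mid]=16 -> Found target at index 3!

Binary search finds 16 at index 3 after 4 comparisons. The search repeatedly halves the search space by comparing with the middle element.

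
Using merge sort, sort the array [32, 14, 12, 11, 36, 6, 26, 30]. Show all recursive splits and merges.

Merge sort trace:

Split: [32, 14, 12, 11, 36, 6, 26, 30] -> [32, 14, 12, 11] and [36, 6, 26, 30]
  Split: [32, 14, 12, 11] -> [32, 14] and [12, 11]
    Split: [32, 14] -> [32] and [14]
    Merge: [32] + [14] -> [14, 32]
    Split: [12, 11] -> [12] and [11]
    Merge: [12] + [11] -> [11, 12]
  Merge: [14, 32] + [11, 12] -> [11, 12, 14, 32]
  Split: [36, 6, 26, 30] -> [36, 6] and [26, 30]
    Split: [36, 6] -> [36] and [6]
    Merge: [36] + [6] -> [6, 36]
    Split: [26, 30] -> [26] and [30]
    Merge: [26] + [30] -> [26, 30]
  Merge: [6, 36] + [26, 30] -> [6, 26, 30, 36]
Merge: [11, 12, 14, 32] + [6, 26, 30, 36] -> [6, 11, 12, 14, 26, 30, 32, 36]

Final sorted array: [6, 11, 12, 14, 26, 30, 32, 36]

The merge sort proceeds by recursively splitting the array and merging sorted halves.
After all merges, the sorted array is [6, 11, 12, 14, 26, 30, 32, 36].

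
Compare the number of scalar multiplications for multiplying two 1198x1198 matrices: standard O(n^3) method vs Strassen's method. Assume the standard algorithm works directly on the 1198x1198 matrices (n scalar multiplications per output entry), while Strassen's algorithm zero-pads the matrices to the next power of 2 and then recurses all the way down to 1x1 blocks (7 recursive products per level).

Matrix multiplication for 1198x1198 matrices:

Strassen's algorithm requires power-of-2 dimensions. Pad 1198x1198 to 2048x2048 (next power of 2).

Standard algorithm: 1198^3 = 1719374392 multiplications
Strassen's algorithm: 7^(log2(2048)) = 7^11 = 1977326743 multiplications
Difference: 1719374392 - 1977326743 = -257952351 (Strassen uses MORE here due to padding overhead — for small or just-over-power-of-2 n, padding can outweigh the per-level savings)

Standard: 1719374392 multiplications (1198^3). Strassen: 1977326743 multiplications (7^11, after padding to 2048x2048). Strassen reduces 8 recursive multiplications to 7 at each level.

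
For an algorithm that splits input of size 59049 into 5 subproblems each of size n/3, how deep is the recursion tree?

For divide and conquer with division factor 3:

Problem sizes at each level:
Level 0: 59049
Level 1: 19683
Level 2: 6561
Level 3: 2187
Level 4: 729
Level 5: 243
Level 6: 81
Level 7: 27
Level 8: 9
Level 9: 3
Level 10: 1

The root is level 0 and the size-1 base case is level 10 (the tree spans levels 0 through 10, i.e. 11 levels counting the root), so the depth is the number of divisions: log_3(59049) = 10

The recursion tree depth is log_3(59049) = 10. At each level, the problem size is divided by 3, so it takes 10 divisions to reduce to a base case of size 1. The algorithm makes 5 recursive calls at each level.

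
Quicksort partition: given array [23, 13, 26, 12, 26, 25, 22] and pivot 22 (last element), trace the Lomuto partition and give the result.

Lomuto partition with pivot = 22:

Initial array: [23, 13, 26, 12, 26, 25, 22]

arr[0]=23 > 22: no swap
arr[1]=13 <= 22: swap with position 0, array becomes [13, 23, 26, 12, 26, 25, 22]
arr[2]=26 > 22: no swap
arr[3]=12 <= 22: swap with position 1, array becomes [13, 12, 26, 23, 26, 25, 22]
arr[4]=26 > 22: no swap
arr[5]=25 > 22: no swap

Place pivot at position 2: [13, 12, 22, 23, 26, 25, 26]
Pivot position: 2

After partitioning with pivot 22, the array becomes [13, 12, 22, 23, 26, 25, 26]. The pivot is placed at index 2. All elements to the left of the pivot are <= 22, and all elements to the right are > 22.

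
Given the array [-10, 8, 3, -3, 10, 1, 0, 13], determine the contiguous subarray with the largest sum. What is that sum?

Using Kadane's algorithm on [-10, 8, 3, -3, 10, 1, 0, 13]:

Scanning through the array:
Position 1 (value 8): max_ending_here = 8, max_so_far = 8
Position 2 (value 3): max_ending_here = 11, max_so_far = 11
Position 3 (value -3): max_ending_here = 8, max_so_far = 11
Position 4 (value 10): max_ending_here = 18, max_so_far = 18
Position 5 (value 1): max_ending_here = 19, max_so_far = 19
Position 6 (value 0): max_ending_here = 19, max_so_far = 19
Position 7 (value 13): max_ending_here = 32, max_so_far = 32

Maximum subarray: [8, 3, -3, 10, 1, 0, 13]
Maximum sum: 32

The maximum subarray is [8, 3, -3, 10, 1, 0, 13] with sum 32. This subarray runs from index 1 to index 7.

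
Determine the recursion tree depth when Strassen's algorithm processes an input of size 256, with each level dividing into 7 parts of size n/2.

For divide and conquer with division factor 2:

Problem sizes at each level:
Level 0: 256
Level 1: 128
Level 2: 64
Level 3: 32
Level 4: 16
Level 5: 8
Level 6: 4
Level 7: 2
Level 8: 1

The root is level 0 and the size-1 base case is level 8 (the tree spans levels 0 through 8, i.e. 9 levels counting the root), so the depth is the number of divisions: log_2(256) = 8

The recursion tree depth is log_2(256) = 8. At each level, the problem size is divided by 2, so it takes 8 divisions to reduce to a base case of size 1. The algorithm makes 7 recursive calls at each level.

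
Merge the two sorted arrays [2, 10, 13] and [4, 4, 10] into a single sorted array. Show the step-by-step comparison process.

Merging process:

Compare 2 vs 4: take 2 from left. Merged: [2]
Compare 10 vs 4: take 4 from right. Merged: [2, 4]
Compare 10 vs 4: take 4 from right. Merged: [2, 4, 4]
Compare 10 vs 10: take 10 from left. Merged: [2, 4, 4, 10]
Compare 13 vs 10: take 10 from right. Merged: [2, 4, 4, 10, 10]
Append remaining from left: [13]. Merged: [2, 4, 4, 10, 10, 13]

Final merged array: [2, 4, 4, 10, 10, 13]
Total comparisons: 5

The merged array is [2, 4, 4, 10, 10, 13], requiring 5 comparisons. The merge step runs in O(n) time where n is the total number of elements.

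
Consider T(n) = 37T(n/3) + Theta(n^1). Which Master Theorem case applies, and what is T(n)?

Master Theorem for T(n) = 37T(n/3) + O(n^1):

a = 37, b = 3, c = 1
log_b(a) = log_3(37) = 3.2868

Case 1: c = 1 < log_3(37) = 3.2868
T(n) = O(n^(log_3 37))

For T(n) = 37T(n/3) + O(n^1): log_3(37) = 3.2868. This is Case 1 of the Master Theorem (c < log_b(a), work dominated by leaves), giving O(n^(log_3 37)).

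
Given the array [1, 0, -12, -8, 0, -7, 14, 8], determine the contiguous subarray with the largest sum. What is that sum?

Using Kadane's algorithm on [1, 0, -12, -8, 0, -7, 14, 8]:

Scanning through the array:
Position 1 (value 0): max_ending_here = 1, max_so_far = 1
Position 2 (value -12): max_ending_here = -11, max_so_far = 1
Position 3 (value -8): max_ending_here = -8, max_so_far = 1
Position 4 (value 0): max_ending_here = 0, max_so_far = 1
Position 5 (value -7): max_ending_here = -7, max_so_far = 1
Position 6 (value 14): max_ending_here = 14, max_so_far = 14
Position 7 (value 8): max_ending_here = 22, max_so_far = 22

Maximum subarray: [14, 8]
Maximum sum: 22

The maximum subarray is [14, 8] with sum 22. This subarray runs from index 6 to index 7.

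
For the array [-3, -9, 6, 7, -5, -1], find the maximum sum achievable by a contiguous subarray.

Using Kadane's algorithm on [-3, -9, 6, 7, -5, -1]:

Scanning through the array:
Position 1 (value -9): max_ending_here = -9, max_so_far = -3
Position 2 (value 6): max_ending_here = 6, max_so_far = 6
Position 3 (value 7): max_ending_here = 13, max_so_far = 13
Position 4 (value -5): max_ending_here = 8, max_so_far = 13
Position 5 (value -1): max_ending_here = 7, max_so_far = 13

Maximum subarray: [6, 7]
Maximum sum: 13

The maximum subarray is [6, 7] with sum 13. This subarray runs from index 2 to index 3.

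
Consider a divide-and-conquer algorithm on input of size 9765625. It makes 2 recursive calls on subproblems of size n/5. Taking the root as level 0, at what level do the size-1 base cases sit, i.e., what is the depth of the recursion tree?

For divide and conquer with division factor 5:

Problem sizes at each level:
Level 0: 9765625
Level 1: 1953125
Level 2: 390625
Level 3: 78125
Level 4: 15625
Level 5: 3125
Level 6: 625
Level 7: 125
Level 8: 25
Level 9: 5
Level 10: 1

The root is level 0 and the size-1 base case is level 10 (the tree spans levels 0 through 10, i.e. 11 levels counting the root), so the depth is the number of divisions: log_5(9765625) = 10

The recursion tree depth is log_5(9765625) = 10. At each level, the problem size is divided by 5, so it takes 10 divisions to reduce to a base case of size 1. The algorithm makes 2 recursive calls at each level.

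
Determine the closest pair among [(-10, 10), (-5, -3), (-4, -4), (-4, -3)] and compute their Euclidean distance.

Computing all pairwise distances among 4 points:

d((-10, 10), (-5, -3)) = 13.9284
d((-10, 10), (-4, -4)) = 15.2315
d((-10, 10), (-4, -3)) = 14.3178
d((-5, -3), (-4, -4)) = 1.4142
d((-5, -3), (-4, -3)) = 1.0 <-- minimum
d((-4, -4), (-4, -3)) = 1.0 <-- minimum

Minimum distance: 1.0 (tie among 2 pairs: (-5, -3) and (-4, -3); (-4, -4) and (-4, -3))

The minimum Euclidean distance is 1.0. There is a tie: 2 pairs achieve this minimum — (-5, -3) and (-4, -3); (-4, -4) and (-4, -3). Any of these is a valid closest pair. For 4 points, brute-force pairwise comparison is shown above. For large n, the divide-and-conquer algorithm (sort by x, recurse on halves, check the dividing strip) achieves O(n log n).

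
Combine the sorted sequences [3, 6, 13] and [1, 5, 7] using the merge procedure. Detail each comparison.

Merging process:

Compare 3 vs 1: take 1 from right. Merged: [1]
Compare 3 vs 5: take 3 from left. Merged: [1, 3]
Compare 6 vs 5: take 5 from right. Merged: [1, 3, 5]
Compare 6 vs 7: take 6 from left. Merged: [1, 3, 5, 6]
Compare 13 vs 7: take 7 from right. Merged: [1, 3, 5, 6, 7]
Append remaining from left: [13]. Merged: [1, 3, 5, 6, 7, 13]

Final merged array: [1, 3, 5, 6, 7, 13]
Total comparisons: 5

The merged array is [1, 3, 5, 6, 7, 13], requiring 5 comparisons. The merge step runs in O(n) time where n is the total number of elements.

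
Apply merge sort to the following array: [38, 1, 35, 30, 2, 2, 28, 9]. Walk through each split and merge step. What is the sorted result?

Merge sort trace:

Split: [38, 1, 35, 30, 2, 2, 28, 9] -> [38, 1, 35, 30] and [2, 2, 28, 9]
  Split: [38, 1, 35, 30] -> [38, 1] and [35, 30]
    Split: [38, 1] -> [38] and [1]
    Merge: [38] + [1] -> [1, 38]
    Split: [35, 30] -> [35] and [30]
    Merge: [35] + [30] -> [30, 35]
  Merge: [1, 38] + [30, 35] -> [1, 30, 35, 38]
  Split: [2, 2, 28, 9] -> [2, 2] and [28, 9]
    Split: [2, 2] -> [2] and [2]
    Merge: [2] + [2] -> [2, 2]
    Split: [28, 9] -> [28] and [9]
    Merge: [28] + [9] -> [9, 28]
  Merge: [2, 2] + [9, 28] -> [2, 2, 9, 28]
Merge: [1, 30, 35, 38] + [2, 2, 9, 28] -> [1, 2, 2, 9, 28, 30, 35, 38]

Final sorted array: [1, 2, 2, 9, 28, 30, 35, 38]

The merge sort proceeds by recursively splitting the array and merging sorted halves.
After all merges, the sorted array is [1, 2, 2, 9, 28, 30, 35, 38].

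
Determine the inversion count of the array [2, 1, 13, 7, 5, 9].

Finding inversions in [2, 1, 13, 7, 5, 9]:

(0, 1): arr[0]=2 > arr[1]=1
(2, 3): arr[2]=13 > arr[3]=7
(2, 4): arr[2]=13 > arr[4]=5
(2, 5): arr[2]=13 > arr[5]=9
(3, 4): arr[3]=7 > arr[4]=5

Total inversions: 5

The array has 5 inversion(s): (0,1), (2,3), (2,4), (2,5), (3,4). Each pair (i,j) satisfies i < j and arr[i] > arr[j].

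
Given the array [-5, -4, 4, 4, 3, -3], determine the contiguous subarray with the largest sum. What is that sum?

Using Kadane's algorithm on [-5, -4, 4, 4, 3, -3]:

Scanning through the array:
Position 1 (value -4): max_ending_here = -4, max_so_far = -4
Position 2 (value 4): max_ending_here = 4, max_so_far = 4
Position 3 (value 4): max_ending_here = 8, max_so_far = 8
Position 4 (value 3): max_ending_here = 11, max_so_far = 11
Position 5 (value -3): max_ending_here = 8, max_so_far = 11

Maximum subarray: [4, 4, 3]
Maximum sum: 11

The maximum subarray is [4, 4, 3] with sum 11. This subarray runs from index 2 to index 4.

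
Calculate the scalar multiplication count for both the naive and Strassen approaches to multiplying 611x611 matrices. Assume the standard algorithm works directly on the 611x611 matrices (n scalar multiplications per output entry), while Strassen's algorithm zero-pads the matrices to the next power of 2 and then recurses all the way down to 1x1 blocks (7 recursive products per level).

Matrix multiplication for 611x611 matrices:

Strassen's algorithm requires power-of-2 dimensions. Pad 611x611 to 1024x1024 (next power of 2).

Standard algorithm: 611^3 = 228099131 multiplications
Strassen's algorithm: 7^(log2(1024)) = 7^10 = 282475249 multiplications
Difference: 228099131 - 282475249 = -54376118 (Strassen uses MORE here due to padding overhead — for small or just-over-power-of-2 n, padding can outweigh the per-level savings)

Standard: 228099131 multiplications (611^3). Strassen: 282475249 multiplications (7^10, after padding to 1024x1024). Strassen reduces 8 recursive multiplications to 7 at each level.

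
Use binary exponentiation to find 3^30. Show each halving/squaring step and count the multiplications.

Computing 3^30 by squaring (build up from 3^1; each line after the first costs one multiplication):

3^1 = 3
3^2 = (3^1)^2 = 3^2 = 9
3^3 = 3 * 3^2 = 3 * 9 = 27
3^6 = (3^3)^2 = 27^2 = 729
3^7 = 3 * 3^6 = 3 * 729 = 2187
3^14 = (3^7)^2 = 2187^2 = 4782969
3^15 = 3 * 3^14 = 3 * 4782969 = 14348907
3^30 = (3^15)^2 = 14348907^2 = 205891132094649

Result: 205891132094649
Multiplications needed: 7 (7 lines after 3^1)

3^30 = 205891132094649. Using exponentiation by squaring, this requires 7 multiplications. The key idea: if the exponent is even, square the half-power; if odd, multiply by the base once.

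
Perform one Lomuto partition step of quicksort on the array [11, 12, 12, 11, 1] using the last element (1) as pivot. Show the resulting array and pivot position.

Lomuto partition with pivot = 1:

Initial array: [11, 12, 12, 11, 1]

arr[0]=11 > 1: no swap
arr[1]=12 > 1: no swap
arr[2]=12 > 1: no swap
arr[3]=11 > 1: no swap

Place pivot at position 0: [1, 12, 12, 11, 11]
Pivot position: 0

After partitioning with pivot 1, the array becomes [1, 12, 12, 11, 11]. The pivot is placed at index 0. All elements to the left of the pivot are <= 1, and all elements to the right are > 1.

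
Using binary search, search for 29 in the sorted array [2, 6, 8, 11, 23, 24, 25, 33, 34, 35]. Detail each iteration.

Binary search for 29 in [2, 6, 8, 11, 23, 24, 25, 33, 34, 35]:

lo=0, hi=9, mid=4, arr[mid]=23 -> 23 < 29, search right half
lo=5, hi=9, mid=7, arr[mid]=33 -> 33 > 29, search left half
lo=5, hi=6, mid=5, arr[mid]=24 -> 24 < 29, search right half
lo=6, hi=6, mid=6, arr[mid]=25 -> 25 < 29, search right half
lo=7 > hi=6, target 29 not found

Binary search determines that 29 is not in the array after 4 comparisons. The search space was exhausted without finding the target.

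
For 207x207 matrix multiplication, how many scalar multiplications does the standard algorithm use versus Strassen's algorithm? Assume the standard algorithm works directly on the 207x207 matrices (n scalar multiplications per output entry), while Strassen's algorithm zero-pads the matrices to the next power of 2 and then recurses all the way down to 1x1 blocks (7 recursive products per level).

Matrix multiplication for 207x207 matrices:

Strassen's algorithm requires power-of-2 dimensions. Pad 207x207 to 256x256 (next power of 2).

Standard algorithm: 207^3 = 8869743 multiplications
Strassen's algorithm: 7^(log2(256)) = 7^8 = 5764801 multiplications
Savings: 8869743 - 5764801 = 3104942 multiplications

Standard: 8869743 multiplications (207^3). Strassen: 5764801 multiplications (7^8, after padding to 256x256). Strassen reduces 8 recursive multiplications to 7 at each level.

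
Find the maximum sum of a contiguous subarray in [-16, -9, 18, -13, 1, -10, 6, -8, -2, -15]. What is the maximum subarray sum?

Using Kadane's algorithm on [-16, -9, 18, -13, 1, -10, 6, -8, -2, -15]:

Scanning through the array:
Position 1 (value -9): max_ending_here = -9, max_so_far = -9
Position 2 (value 18): max_ending_here = 18, max_so_far = 18
Position 3 (value -13): max_ending_here = 5, max_so_far = 18
Position 4 (value 1): max_ending_here = 6, max_so_far = 18
Position 5 (value -10): max_ending_here = -4, max_so_far = 18
Position 6 (value 6): max_ending_here = 6, max_so_far = 18
Position 7 (value -8): max_ending_here = -2, max_so_far = 18
Position 8 (value -2): max_ending_here = -2, max_so_far = 18
Position 9 (value -15): max_ending_here = -15, max_so_far = 18

Maximum subarray: [18]
Maximum sum: 18

The maximum subarray is [18] with sum 18. This subarray runs from index 2 to index 2.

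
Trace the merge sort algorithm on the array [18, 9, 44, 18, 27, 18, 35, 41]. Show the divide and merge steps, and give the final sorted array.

Merge sort trace:

Split: [18, 9, 44, 18, 27, 18, 35, 41] -> [18, 9, 44, 18] and [27, 18, 35, 41]
  Split: [18, 9, 44, 18] -> [18, 9] and [44, 18]
    Split: [18, 9] -> [18] and [9]
    Merge: [18] + [9] -> [9, 18]
    Split: [44, 18] -> [44] and [18]
    Merge: [44] + [18] -> [18, 44]
  Merge: [9, 18] + [18, 44] -> [9, 18, 18, 44]
  Split: [27, 18, 35, 41] -> [27, 18] and [35, 41]
    Split: [27, 18] -> [27] and [18]
    Merge: [27] + [18] -> [18, 27]
    Split: [35, 41] -> [35] and [41]
    Merge: [35] + [41] -> [35, 41]
  Merge: [18, 27] + [35, 41] -> [18, 27, 35, 41]
Merge: [9, 18, 18, 44] + [18, 27, 35, 41] -> [9, 18, 18, 18, 27, 35, 41, 44]

Final sorted array: [9, 18, 18, 18, 27, 35, 41, 44]

The merge sort proceeds by recursively splitting the array and merging sorted halves.
After all merges, the sorted array is [9, 18, 18, 18, 27, 35, 41, 44].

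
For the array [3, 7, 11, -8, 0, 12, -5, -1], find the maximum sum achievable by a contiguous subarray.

Using Kadane's algorithm on [3, 7, 11, -8, 0, 12, -5, -1]:

Scanning through the array:
Position 1 (value 7): max_ending_here = 10, max_so_far = 10
Position 2 (value 11): max_ending_here = 21, max_so_far = 21
Position 3 (value -8): max_ending_here = 13, max_so_far = 21
Position 4 (value 0): max_ending_here = 13, max_so_far = 21
Position 5 (value 12): max_ending_here = 25, max_so_far = 25
Position 6 (value -5): max_ending_here = 20, max_so_far = 25
Position 7 (value -1): max_ending_here = 19, max_so_far = 25

Maximum subarray: [3, 7, 11, -8, 0, 12]
Maximum sum: 25

The maximum subarray is [3, 7, 11, -8, 0, 12] with sum 25. This subarray runs from index 0 to index 5.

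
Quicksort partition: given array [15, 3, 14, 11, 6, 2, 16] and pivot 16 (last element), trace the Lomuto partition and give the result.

Lomuto partition with pivot = 16:

Initial array: [15, 3, 14, 11, 6, 2, 16]

arr[0]=15 <= 16: swap with position 0, array becomes [15, 3, 14, 11, 6, 2, 16]
arr[1]=3 <= 16: swap with position 1, array becomes [15, 3, 14, 11, 6, 2, 16]
arr[2]=14 <= 16: swap with position 2, array becomes [15, 3, 14, 11, 6, 2, 16]
arr[3]=11 <= 16: swap with position 3, array becomes [15, 3, 14, 11, 6, 2, 16]
arr[4]=6 <= 16: swap with position 4, array becomes [15, 3, 14, 11, 6, 2, 16]
arr[5]=2 <= 16: swap with position 5, array becomes [15, 3, 14, 11, 6, 2, 16]

Place pivot at position 6: [15, 3, 14, 11, 6, 2, 16]
Pivot position: 6

After partitioning with pivot 16, the array becomes [15, 3, 14, 11, 6, 2, 16]. The pivot is placed at index 6. All elements to the left of the pivot are <= 16, and all elements to the right are > 16.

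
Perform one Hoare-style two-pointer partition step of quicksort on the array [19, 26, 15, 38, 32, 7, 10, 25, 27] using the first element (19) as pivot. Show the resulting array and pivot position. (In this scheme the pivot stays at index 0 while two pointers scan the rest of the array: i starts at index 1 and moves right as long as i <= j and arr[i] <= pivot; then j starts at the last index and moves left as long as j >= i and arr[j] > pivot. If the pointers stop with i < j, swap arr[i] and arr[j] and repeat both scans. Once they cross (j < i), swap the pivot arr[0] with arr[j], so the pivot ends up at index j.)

Hoare-style two-pointer partition with pivot = 19:

Initial array: [19, 26, 15, 38, 32, 7, 10, 25, 27]

Pointers start at i = 1, j = 8.
i stops at index 1 (arr[1]=26 > 19), j stops at index 6 (arr[6]=10 <= 19): swap arr[1] and arr[6], array becomes [19, 10, 15, 38, 32, 7, 26, 25, 27]
i stops at index 3 (arr[3]=38 > 19), j stops at index 5 (arr[5]=7 <= 19): swap arr[3] and arr[5], array becomes [19, 10, 15, 7, 32, 38, 26, 25, 27]
i ends at 4, j ends at 3: the pointers have crossed (j < i), so scanning stops.

Swap pivot arr[0] with arr[3] to place pivot at position 3: [7, 10, 15, 19, 32, 38, 26, 25, 27]
Pivot position: 3

After partitioning with pivot 19, the array becomes [7, 10, 15, 19, 32, 38, 26, 25, 27]. The pivot is placed at index 3. All elements to the left of the pivot are <= 19, and all elements to the right are > 19.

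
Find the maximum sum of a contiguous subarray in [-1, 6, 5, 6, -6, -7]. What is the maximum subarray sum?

Using Kadane's algorithm on [-1, 6, 5, 6, -6, -7]:

Scanning through the array:
Position 1 (value 6): max_ending_here = 6, max_so_far = 6
Position 2 (value 5): max_ending_here = 11, max_so_far = 11
Position 3 (value 6): max_ending_here = 17, max_so_far = 17
Position 4 (value -6): max_ending_here = 11, max_so_far = 17
Position 5 (value -7): max_ending_here = 4, max_so_far = 17

Maximum subarray: [6, 5, 6]
Maximum sum: 17

The maximum subarray is [6, 5, 6] with sum 17. This subarray runs from index 1 to index 3.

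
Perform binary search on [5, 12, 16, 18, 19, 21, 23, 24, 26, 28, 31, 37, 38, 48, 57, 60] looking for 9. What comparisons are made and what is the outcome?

Binary search for 9 in [5, 12, 16, 18, 19, 21, 23, 24, 26, 28, 31, 37, 38, 48, 57, 60]:

lo=0, hi=15, mid=7, arr[mid]=24 -> 24 > 9, search left half
lo=0, hi=6, mid=3, arr[mid]=18 -> 18 > 9, search left half
lo=0, hi=2, mid=1, arr[mid]=12 -> 12 > 9, search left half
lo=0, hi=0, mid=0, arr[mid]=5 -> 5 < 9, search right half
lo=1 > hi=0, target 9 not found

Binary search determines that 9 is not in the array after 4 comparisons. The search space was exhausted without finding the target.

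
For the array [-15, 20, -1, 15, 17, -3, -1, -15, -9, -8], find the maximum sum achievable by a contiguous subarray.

Using Kadane's algorithm on [-15, 20, -1, 15, 17, -3, -1, -15, -9, -8]:

Scanning through the array:
Position 1 (value 20): max_ending_here = 20, max_so_far = 20
Position 2 (value -1): max_ending_here = 19, max_so_far = 20
Position 3 (value 15): max_ending_here = 34, max_so_far = 34
Position 4 (value 17): max_ending_here = 51, max_so_far = 51
Position 5 (value -3): max_ending_here = 48, max_so_far = 51
Position 6 (value -1): max_ending_here = 47, max_so_far = 51
Position 7 (value -15): max_ending_here = 32, max_so_far = 51
Position 8 (value -9): max_ending_here = 23, max_so_far = 51
Position 9 (value -8): max_ending_here = 15, max_so_far = 51

Maximum subarray: [20, -1, 15, 17]
Maximum sum: 51

The maximum subarray is [20, -1, 15, 17] with sum 51. This subarray runs from index 1 to index 4.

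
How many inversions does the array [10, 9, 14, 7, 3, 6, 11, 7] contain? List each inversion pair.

Finding inversions in [10, 9, 14, 7, 3, 6, 11, 7]:

(0, 1): arr[0]=10 > arr[1]=9
(0, 3): arr[0]=10 > arr[3]=7
(0, 4): arr[0]=10 > arr[4]=3
(0, 5): arr[0]=10 > arr[5]=6
(0, 7): arr[0]=10 > arr[7]=7
(1, 3): arr[1]=9 > arr[3]=7
(1, 4): arr[1]=9 > arr[4]=3
(1, 5): arr[1]=9 > arr[5]=6
(1, 7): arr[1]=9 > arr[7]=7
(2, 3): arr[2]=14 > arr[3]=7
(2, 4): arr[2]=14 > arr[4]=3
(2, 5): arr[2]=14 > arr[5]=6
(2, 6): arr[2]=14 > arr[6]=11
(2, 7): arr[2]=14 > arr[7]=7
(3, 4): arr[3]=7 > arr[4]=3
(3, 5): arr[3]=7 > arr[5]=6
(6, 7): arr[6]=11 > arr[7]=7

Total inversions: 17

The array has 17 inversion(s): (0,1), (0,3), (0,4), (0,5), (0,7), (1,3), (1,4), (1,5), (1,7), (2,3), (2,4), (2,5), (2,6), (2,7), (3,4), (3,5), (6,7). Each pair (i,j) satisfies i < j and arr[i] > arr[j].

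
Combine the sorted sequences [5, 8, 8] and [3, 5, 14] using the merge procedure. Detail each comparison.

Merging process:

Compare 5 vs 3: take 3 from right. Merged: [3]
Compare 5 vs 5: take 5 from left. Merged: [3, 5]
Compare 8 vs 5: take 5 from right. Merged: [3, 5, 5]
Compare 8 vs 14: take 8 from left. Merged: [3, 5, 5, 8]
Compare 8 vs 14: take 8 from left. Merged: [3, 5, 5, 8, 8]
Append remaining from right: [14]. Merged: [3, 5, 5, 8, 8, 14]

Final merged array: [3, 5, 5, 8, 8, 14]
Total comparisons: 5

The merged array is [3, 5, 5, 8, 8, 14], requiring 5 comparisons. The merge step runs in O(n) time where n is the total number of elements.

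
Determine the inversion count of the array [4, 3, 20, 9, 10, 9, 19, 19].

Finding inversions in [4, 3, 20, 9, 10, 9, 19, 19]:

(0, 1): arr[0]=4 > arr[1]=3
(2, 3): arr[2]=20 > arr[3]=9
(2, 4): arr[2]=20 > arr[4]=10
(2, 5): arr[2]=20 > arr[5]=9
(2, 6): arr[2]=20 > arr[6]=19
(2, 7): arr[2]=20 > arr[7]=19
(4, 5): arr[4]=10 > arr[5]=9

Total inversions: 7

The array has 7 inversion(s): (0,1), (2,3), (2,4), (2,5), (2,6), (2,7), (4,5). Each pair (i,j) satisfies i < j and arr[i] > arr[j].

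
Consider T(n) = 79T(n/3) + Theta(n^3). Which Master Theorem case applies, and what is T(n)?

Master Theorem for T(n) = 79T(n/3) + O(n^3):

a = 79, b = 3, c = 3
log_b(a) = log_3(79) = 3.9772

Case 1: c = 3 < log_3(79) = 3.9772
T(n) = O(n^(log_3 79))

For T(n) = 79T(n/3) + O(n^3): log_3(79) = 3.9772. This is Case 1 of the Master Theorem (c < log_b(a), work dominated by leaves), giving O(n^(log_3 79)).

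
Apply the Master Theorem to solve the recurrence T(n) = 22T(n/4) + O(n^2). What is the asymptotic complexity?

Master Theorem for T(n) = 22T(n/4) + O(n^2):

a = 22, b = 4, c = 2
log_b(a) = log_4(22) = 2.2297

Case 1: c = 2 < log_4(22) = 2.2297
T(n) = O(n^(log_4 22))

For T(n) = 22T(n/4) + O(n^2): log_4(22) = 2.2297. This is Case 1 of the Master Theorem (c < log_b(a), work dominated by leaves), giving O(n^(log_4 22)).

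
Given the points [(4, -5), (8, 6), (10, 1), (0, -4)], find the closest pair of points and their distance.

Computing all pairwise distances among 4 points:

d((4, -5), (8, 6)) = 11.7047
d((4, -5), (10, 1)) = 8.4853
d((4, -5), (0, -4)) = 4.1231 <-- minimum
d((8, 6), (10, 1)) = 5.3852
d((8, 6), (0, -4)) = 12.8062
d((10, 1), (0, -4)) = 11.1803

Closest pair: (4, -5) and (0, -4) with distance 4.1231

The closest pair is (4, -5) and (0, -4) with Euclidean distance 4.1231. For 4 points, brute-force pairwise comparison is shown above. For large n, the divide-and-conquer algorithm (sort by x, recurse on halves, check the dividing strip) achieves O(n log n).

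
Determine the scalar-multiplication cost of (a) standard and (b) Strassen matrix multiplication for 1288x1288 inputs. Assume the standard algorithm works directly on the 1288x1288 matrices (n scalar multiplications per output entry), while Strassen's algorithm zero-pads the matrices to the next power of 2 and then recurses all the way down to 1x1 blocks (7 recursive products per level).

Matrix multiplication for 1288x1288 matrices:

Strassen's algorithm requires power-of-2 dimensions. Pad 1288x1288 to 2048x2048 (next power of 2).

Standard algorithm: 1288^3 = 2136719872 multiplications
Strassen's algorithm: 7^(log2(2048)) = 7^11 = 1977326743 multiplications
Savings: 2136719872 - 1977326743 = 159393129 multiplications

Standard: 2136719872 multiplications (1288^3). Strassen: 1977326743 multiplications (7^11, after padding to 2048x2048). Strassen reduces 8 recursive multiplications to 7 at each level.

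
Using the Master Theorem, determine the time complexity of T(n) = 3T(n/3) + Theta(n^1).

Master Theorem for T(n) = 3T(n/3) + O(n^1):

a = 3, b = 3, c = 1
log_b(a) = log_3(3) = 1.0000

Case 2: c = 1 = log_3(3) = 1.0000
T(n) = O(n^1 log n) = O(n log n)

For T(n) = 3T(n/3) + O(n^1): log_3(3) = 1.0000. This is Case 2 of the Master Theorem (c = log_b(a), equal work at all levels), giving O(n log n).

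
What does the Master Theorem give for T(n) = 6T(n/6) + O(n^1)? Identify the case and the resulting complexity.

Master Theorem for T(n) = 6T(n/6) + O(n^1):

a = 6, b = 6, c = 1
log_b(a) = log_6(6) = 1.0000

Case 2: c = 1 = log_6(6) = 1.0000
T(n) = O(n^1 log n) = O(n log n)

For T(n) = 6T(n/6) + O(n^1): log_6(6) = 1.0000. This is Case 2 of the Master Theorem (c = log_b(a), equal work at all levels), giving O(n log n).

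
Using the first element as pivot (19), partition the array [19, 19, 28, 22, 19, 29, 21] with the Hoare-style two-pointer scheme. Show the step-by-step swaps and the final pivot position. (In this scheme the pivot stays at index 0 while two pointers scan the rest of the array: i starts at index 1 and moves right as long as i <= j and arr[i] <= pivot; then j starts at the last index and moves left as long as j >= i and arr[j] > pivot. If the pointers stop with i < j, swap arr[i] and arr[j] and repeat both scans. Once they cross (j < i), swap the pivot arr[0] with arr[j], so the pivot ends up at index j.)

Hoare-style two-pointer partition with pivot = 19:

Initial array: [19, 19, 28, 22, 19, 29, 21]

Pointers start at i = 1, j = 6.
i stops at index 2 (arr[2]=28 > 19), j stops at index 4 (arr[4]=19 <= 19): swap arr[2] and arr[4], array becomes [19, 19, 19, 22, 28, 29, 21]
i ends at 3, j ends at 2: the pointers have crossed (j < i), so scanning stops.

Swap pivot arr[0] with arr[2] to place pivot at position 2: [19, 19, 19, 22, 28, 29, 21]
Pivot position: 2

After partitioning with pivot 19, the array becomes [19, 19, 19, 22, 28, 29, 21]. The pivot is placed at index 2. All elements to the left of the pivot are <= 19, and all elements to the right are > 19.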